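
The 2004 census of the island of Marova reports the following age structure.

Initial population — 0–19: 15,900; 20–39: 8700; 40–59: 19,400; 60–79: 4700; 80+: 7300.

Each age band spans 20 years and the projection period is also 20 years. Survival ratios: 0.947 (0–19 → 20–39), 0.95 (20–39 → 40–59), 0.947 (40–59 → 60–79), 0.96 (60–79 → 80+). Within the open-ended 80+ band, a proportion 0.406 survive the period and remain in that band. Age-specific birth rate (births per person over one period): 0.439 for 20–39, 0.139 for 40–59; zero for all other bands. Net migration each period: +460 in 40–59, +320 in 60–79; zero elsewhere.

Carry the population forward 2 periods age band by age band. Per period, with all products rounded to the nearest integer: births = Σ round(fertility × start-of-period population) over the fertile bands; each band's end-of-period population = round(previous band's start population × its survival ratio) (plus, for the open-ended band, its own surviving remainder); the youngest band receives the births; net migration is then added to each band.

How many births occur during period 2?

(Bands numbered youngest = 1 to oldest = 5.)
— Period 1 —
Births: 8700 × 0.439 = 3819 ; 19400 × 0.139 = 2697 ⇒ total 6516
Band 2: 15900 × 0.947 = 15057
Band 3: 8700 × 0.95 = 8265
Band 4: 19400 × 0.947 = 18372
Band 5: 4700 × 0.96 + 7300 × 0.406 = 4512 + 2964 = 7476
Net migration: Band 3 + 460 → 8725; Band 4 + 320 → 18692
→ [6516, 15057, 8725, 18692, 7476]
— Period 2 —
Births: 15057 × 0.439 = 6610 ; 8725 × 0.139 = 1213 ⇒ total 7823
Band 2: 6516 × 0.947 = 6171
Band 3: 15057 × 0.95 = 14304
Band 4: 8725 × 0.947 = 8263
Band 5: 18692 × 0.96 + 7476 × 0.406 = 17944 + 3035 = 20979
Net migration: Band 3 + 460 → 14764; Band 4 + 320 → 8583
→ [7823, 6171, 14764, 8583, 20979]

7823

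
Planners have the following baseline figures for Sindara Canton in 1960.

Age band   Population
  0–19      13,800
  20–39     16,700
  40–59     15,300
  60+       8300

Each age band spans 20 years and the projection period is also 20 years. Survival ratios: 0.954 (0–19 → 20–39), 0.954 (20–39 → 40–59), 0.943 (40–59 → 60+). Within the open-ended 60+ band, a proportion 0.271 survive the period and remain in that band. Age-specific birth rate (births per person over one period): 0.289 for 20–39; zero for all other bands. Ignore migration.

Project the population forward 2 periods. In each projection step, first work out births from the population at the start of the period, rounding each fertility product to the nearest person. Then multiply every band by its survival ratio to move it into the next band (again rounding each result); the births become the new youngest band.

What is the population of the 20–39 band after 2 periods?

4604

Let group 1 be 0–19 through group 4 = 60+.
Period 1:
Births: 16700 × 0.289 = 4826
Group 2: 13800 × 0.954 = 13165
Group 3: 16700 × 0.954 = 15932
Group 4: 15300 × 0.943 + 8300 × 0.271 = 14428 + 2249 = 16677
→ [4826, 13165, 15932, 16677]
Period 2:
Births: 13165 × 0.289 = 3805
Group 2: 4826 × 0.954 = 4604
Group 3: 13165 × 0.954 = 12559
Group 4: 15932 × 0.943 + 16677 × 0.271 = 15024 + 4519 = 19543
→ [3805, 4604, 12559, 19543]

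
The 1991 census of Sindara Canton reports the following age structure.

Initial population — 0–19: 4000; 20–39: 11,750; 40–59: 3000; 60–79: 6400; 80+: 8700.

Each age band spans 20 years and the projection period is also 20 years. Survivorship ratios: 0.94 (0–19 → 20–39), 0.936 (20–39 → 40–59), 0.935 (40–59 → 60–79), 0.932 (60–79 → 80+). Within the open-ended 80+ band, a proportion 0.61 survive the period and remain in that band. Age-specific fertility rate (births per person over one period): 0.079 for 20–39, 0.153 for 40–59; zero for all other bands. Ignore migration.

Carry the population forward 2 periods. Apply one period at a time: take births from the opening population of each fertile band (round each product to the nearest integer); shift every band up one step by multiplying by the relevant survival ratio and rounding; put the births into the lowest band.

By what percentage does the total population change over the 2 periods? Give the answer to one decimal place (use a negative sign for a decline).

(Bands numbered youngest = 1 to oldest = 5.)
[period 1]
Births: 11750 × 0.079 = 928 ; 3000 × 0.153 = 459 — total 1387
Band 2: 4000 × 0.94 = 3760
Band 3: 11750 × 0.936 = 10998
Band 4: 3000 × 0.935 = 2805
Band 5: 6400 × 0.932 + 8700 × 0.61 = 5965 + 5307 = 11272
Giving 1387 / 3760 / 10998 / 2805 / 11272.
[period 2]
Births: 3760 × 0.079 = 297 ; 10998 × 0.153 = 1683 — total 1980
Band 2: 1387 × 0.94 = 1304
Band 3: 3760 × 0.936 = 3519
Band 4: 10998 × 0.935 = 10283
Band 5: 2805 × 0.932 + 11272 × 0.61 = 2614 + 6876 = 9490
Giving 1980 / 1304 / 3519 / 10283 / 9490.
Total: 33850 → 26576; change = -7274; percentage change = -21.5%

-21.5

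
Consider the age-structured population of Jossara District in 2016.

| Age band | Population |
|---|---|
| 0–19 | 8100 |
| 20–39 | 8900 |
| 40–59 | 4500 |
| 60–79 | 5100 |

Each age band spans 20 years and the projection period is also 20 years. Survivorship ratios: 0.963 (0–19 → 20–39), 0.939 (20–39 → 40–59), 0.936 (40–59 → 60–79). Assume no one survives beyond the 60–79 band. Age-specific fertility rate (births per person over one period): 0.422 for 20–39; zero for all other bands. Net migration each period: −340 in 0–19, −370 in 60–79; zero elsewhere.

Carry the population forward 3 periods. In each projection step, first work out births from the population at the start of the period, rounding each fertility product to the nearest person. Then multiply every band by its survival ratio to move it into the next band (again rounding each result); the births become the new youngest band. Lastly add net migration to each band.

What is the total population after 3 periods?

13465

(Groups numbered youngest = 1 to oldest = 4.)
Period 1.
Births: 8900 × 0.422 = 3756
Group 2: 8100 × 0.963 = 7800
Group 3: 8900 × 0.939 = 8357
Group 4: 4500 × 0.936 = 4212
Net migration: Group 1 − 340 → 3416; Group 4 − 370 → 3842
Giving 3416 / 7800 / 8357 / 3842.
Period 2.
Births: 7800 × 0.422 = 3292
Group 2: 3416 × 0.963 = 3290
Group 3: 7800 × 0.939 = 7324
Group 4: 8357 × 0.936 = 7822
Net migration: Group 1 − 340 → 2952; Group 4 − 370 → 7452
Giving 2952 / 3290 / 7324 / 7452.
Period 3.
Births: 3290 × 0.422 = 1388
Group 2: 2952 × 0.963 = 2843
Group 3: 3290 × 0.939 = 3089
Group 4: 7324 × 0.936 = 6855
Net migration: Group 1 − 340 → 1048; Group 4 − 370 → 6485
Giving 1048 / 2843 / 3089 / 6485.
Total after period 3: 1048 + 2843 + 3089 + 6485 = 13465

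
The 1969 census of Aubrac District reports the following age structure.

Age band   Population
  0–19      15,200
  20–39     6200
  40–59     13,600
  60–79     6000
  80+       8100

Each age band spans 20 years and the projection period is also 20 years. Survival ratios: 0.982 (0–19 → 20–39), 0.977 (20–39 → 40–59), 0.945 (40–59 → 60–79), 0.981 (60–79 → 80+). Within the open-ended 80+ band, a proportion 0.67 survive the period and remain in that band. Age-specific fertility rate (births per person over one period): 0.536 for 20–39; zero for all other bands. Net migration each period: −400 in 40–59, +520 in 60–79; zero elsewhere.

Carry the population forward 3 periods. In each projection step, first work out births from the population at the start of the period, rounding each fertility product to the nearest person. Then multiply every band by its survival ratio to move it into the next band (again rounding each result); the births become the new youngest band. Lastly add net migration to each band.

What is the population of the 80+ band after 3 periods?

Period 1.
Births: 6200 * 0.536 = 3323
20–39: 15200 * 0.982 = 14926
40–59: 6200 * 0.977 = 6057
60–79: 13600 * 0.945 = 12852
80+: 6000 * 0.981 + 8100 * 0.67 = 5886 + 5427 = 11313
Net migration: 40–59 − 400 → 5657; 60–79 + 520 → 13372
Giving 3323 / 14926 / 5657 / 13372 / 11313.
Period 2.
Births: 14926 * 0.536 = 8000
20–39: 3323 * 0.982 = 3263
40–59: 14926 * 0.977 = 14583
60–79: 5657 * 0.945 = 5346
80+: 13372 * 0.981 + 11313 * 0.67 = 13118 + 7580 = 20698
Net migration: 40–59 − 400 → 14183; 60–79 + 520 → 5866
Giving 8000 / 3263 / 14183 / 5866 / 20698.
Period 3.
Births: 3263 * 0.536 = 1749
20–39: 8000 * 0.982 = 7856
40–59: 3263 * 0.977 = 3188
60–79: 14183 * 0.945 = 13403
80+: 5866 * 0.981 + 20698 * 0.67 = 5755 + 13868 = 19623
Net migration: 40–59 − 400 → 2788; 60–79 + 520 → 13923
Giving 1749 / 7856 / 2788 / 13923 / 19623.

19623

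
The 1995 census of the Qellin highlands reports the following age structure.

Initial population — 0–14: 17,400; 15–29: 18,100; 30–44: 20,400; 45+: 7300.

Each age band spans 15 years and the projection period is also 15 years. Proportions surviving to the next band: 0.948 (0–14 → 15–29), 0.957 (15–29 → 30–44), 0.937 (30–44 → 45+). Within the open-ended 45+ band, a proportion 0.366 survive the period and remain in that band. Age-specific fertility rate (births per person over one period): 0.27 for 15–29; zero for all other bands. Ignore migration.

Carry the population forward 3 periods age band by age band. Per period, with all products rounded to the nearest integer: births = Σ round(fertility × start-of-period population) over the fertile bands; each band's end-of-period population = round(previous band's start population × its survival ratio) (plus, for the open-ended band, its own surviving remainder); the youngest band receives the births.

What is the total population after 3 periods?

33557

Period 1.
Births: 18100 × 0.27 = 4887
15–29: 17400 × 0.948 = 16495
30–44: 18100 × 0.957 = 17322
45+: 20400 × 0.937 + 7300 × 0.366 = 19115 + 2672 = 21787
Giving 4887 / 16495 / 17322 / 21787.
Period 2.
Births: 16495 × 0.27 = 4454
15–29: 4887 × 0.948 = 4633
30–44: 16495 × 0.957 = 15786
45+: 17322 × 0.937 + 21787 × 0.366 = 16231 + 7974 = 24205
Giving 4454 / 4633 / 15786 / 24205.
Period 3.
Births: 4633 × 0.27 = 1251
15–29: 4454 × 0.948 = 4222
30–44: 4633 × 0.957 = 4434
45+: 15786 × 0.937 + 24205 × 0.366 = 14791 + 8859 = 23650
Giving 1251 / 4222 / 4434 / 23650.
Total after period 3: 1251 + 4222 + 4434 + 23650 = 33557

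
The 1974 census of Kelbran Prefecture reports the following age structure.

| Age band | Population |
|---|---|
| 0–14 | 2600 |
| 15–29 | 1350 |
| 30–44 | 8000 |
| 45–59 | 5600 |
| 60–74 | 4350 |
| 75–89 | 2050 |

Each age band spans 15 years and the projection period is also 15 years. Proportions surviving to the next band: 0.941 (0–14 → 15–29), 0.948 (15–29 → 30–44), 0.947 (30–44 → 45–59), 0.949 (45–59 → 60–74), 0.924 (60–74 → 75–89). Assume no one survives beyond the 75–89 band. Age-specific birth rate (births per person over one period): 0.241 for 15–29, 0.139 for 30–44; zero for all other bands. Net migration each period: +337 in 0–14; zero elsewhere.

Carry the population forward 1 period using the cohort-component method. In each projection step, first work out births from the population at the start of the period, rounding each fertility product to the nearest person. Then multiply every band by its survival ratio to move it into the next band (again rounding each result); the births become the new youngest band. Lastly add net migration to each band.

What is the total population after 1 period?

[period 1]
Births: 1350 * 0.241 = 325 ; 8000 * 0.139 = 1112 ⇒ total 1437
15–29: 2600 * 0.941 = 2447
30–44: 1350 * 0.948 = 1280
45–59: 8000 * 0.947 = 7576
60–74: 5600 * 0.949 = 5314
75–89: 4350 * 0.924 = 4019
Net migration: 0–14 + 337 → 1774
Population now: 0–14=1774, 15–29=2447, 30–44=1280, 45–59=7576, 60–74=5314, 75–89=4019
Total after period 1: 1774 + 2447 + 1280 + 7576 + 5314 + 4019 = 22410

22410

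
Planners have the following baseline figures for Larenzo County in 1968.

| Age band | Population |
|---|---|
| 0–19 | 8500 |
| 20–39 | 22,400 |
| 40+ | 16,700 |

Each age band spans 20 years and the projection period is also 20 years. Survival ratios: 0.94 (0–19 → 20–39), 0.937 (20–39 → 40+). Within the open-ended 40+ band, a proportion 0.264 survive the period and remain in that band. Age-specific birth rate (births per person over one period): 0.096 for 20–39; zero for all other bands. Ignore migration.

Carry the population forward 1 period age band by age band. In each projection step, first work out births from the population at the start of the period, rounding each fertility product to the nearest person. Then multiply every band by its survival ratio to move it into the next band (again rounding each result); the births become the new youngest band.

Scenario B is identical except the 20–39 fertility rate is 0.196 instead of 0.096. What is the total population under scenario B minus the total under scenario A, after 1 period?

Call the groups 1 to 3, youngest first.
[period 1]
Births: 22400 × 0.096 = 2150
Group 2: 8500 × 0.94 = 7990
Group 3: 22400 × 0.937 + 16700 × 0.264 = 20989 + 4409 = 25398
Population now: 0–19=2150, 20–39=7990, 40+=25398
Scenario A total after 1 period: 35538
Scenario B projection —
[period 1]
Births: 22400 × 0.196 = 4390
Group 2: 8500 × 0.94 = 7990
Group 3: 22400 × 0.937 + 16700 × 0.264 = 20989 + 4409 = 25398
Population now: 0–19=4390, 20–39=7990, 40+=25398
Scenario B total after 1 period: 37778
Difference B − A = 37778 − 35538 = 2240

2240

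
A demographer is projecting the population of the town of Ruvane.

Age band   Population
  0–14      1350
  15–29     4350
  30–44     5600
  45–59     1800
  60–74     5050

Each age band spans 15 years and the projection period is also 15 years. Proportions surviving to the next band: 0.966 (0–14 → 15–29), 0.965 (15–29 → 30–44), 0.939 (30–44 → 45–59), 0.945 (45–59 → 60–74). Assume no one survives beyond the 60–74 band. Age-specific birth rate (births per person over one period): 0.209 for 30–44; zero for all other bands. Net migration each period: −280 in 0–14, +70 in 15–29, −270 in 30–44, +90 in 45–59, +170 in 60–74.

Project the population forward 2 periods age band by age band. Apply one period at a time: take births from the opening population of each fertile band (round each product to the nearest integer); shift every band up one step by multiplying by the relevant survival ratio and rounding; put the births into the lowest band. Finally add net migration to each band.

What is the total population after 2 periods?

Period 1.
Births: 5600 * 0.209 = 1170
15–29: 1350 * 0.966 = 1304
30–44: 4350 * 0.965 = 4198
45–59: 5600 * 0.939 = 5258
60–74: 1800 * 0.945 = 1701
Net migration: 0–14 − 280 → 890; 15–29 + 70 → 1374; 30–44 − 270 → 3928; 45–59 + 90 → 5348; 60–74 + 170 → 1871
Population now: 0–14=890, 15–29=1374, 30–44=3928, 45–59=5348, 60–74=1871
Period 2.
Births: 3928 * 0.209 = 821
15–29: 890 * 0.966 = 860
30–44: 1374 * 0.965 = 1326
45–59: 3928 * 0.939 = 3688
60–74: 5348 * 0.945 = 5054
Net migration: 0–14 − 280 → 541; 15–29 + 70 → 930; 30–44 − 270 → 1056; 45–59 + 90 → 3778; 60–74 + 170 → 5224
Population now: 0–14=541, 15–29=930, 30–44=1056, 45–59=3778, 60–74=5224
Total after period 2: 541 + 930 + 1056 + 3778 + 5224 = 11529

11529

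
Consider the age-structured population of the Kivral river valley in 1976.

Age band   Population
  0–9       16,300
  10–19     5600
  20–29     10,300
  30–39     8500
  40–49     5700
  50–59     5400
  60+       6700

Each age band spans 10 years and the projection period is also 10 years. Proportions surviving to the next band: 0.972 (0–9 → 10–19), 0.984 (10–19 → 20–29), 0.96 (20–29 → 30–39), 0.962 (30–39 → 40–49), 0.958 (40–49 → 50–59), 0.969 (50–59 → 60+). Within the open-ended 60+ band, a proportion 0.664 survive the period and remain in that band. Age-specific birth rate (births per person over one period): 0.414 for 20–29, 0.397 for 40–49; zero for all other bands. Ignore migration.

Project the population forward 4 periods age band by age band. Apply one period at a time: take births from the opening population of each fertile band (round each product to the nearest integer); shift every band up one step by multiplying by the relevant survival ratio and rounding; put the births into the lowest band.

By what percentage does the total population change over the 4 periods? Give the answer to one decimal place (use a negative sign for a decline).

After projecting period 1:
Births: 10300 * 0.414 = 4264, 5700 * 0.397 = 2263 ⇒ total 6527
10–19: 16300 * 0.972 = 15844
20–29: 5600 * 0.984 = 5510
30–39: 10300 * 0.96 = 9888
40–49: 8500 * 0.962 = 8177
50–59: 5700 * 0.958 = 5461
60+: 5400 * 0.969 + 6700 * 0.664 = 5233 + 4449 = 9682
End of period: [6527, 15844, 5510, 9888, 8177, 5461, 9682]
After projecting period 2:
Births: 5510 * 0.414 = 2281, 8177 * 0.397 = 3246 ⇒ total 5527
10–19: 6527 * 0.972 = 6344
20–29: 15844 * 0.984 = 15590
30–39: 5510 * 0.96 = 5290
40–49: 9888 * 0.962 = 9512
50–59: 8177 * 0.958 = 7834
60+: 5461 * 0.969 + 9682 * 0.664 = 5292 + 6429 = 11721
End of period: [5527, 6344, 15590, 5290, 9512, 7834, 11721]
After projecting period 3:
Births: 15590 * 0.414 = 6454, 9512 * 0.397 = 3776 ⇒ total 10230
10–19: 5527 * 0.972 = 5372
20–29: 6344 * 0.984 = 6242
30–39: 15590 * 0.96 = 14966
40–49: 5290 * 0.962 = 5089
50–59: 9512 * 0.958 = 9112
60+: 7834 * 0.969 + 11721 * 0.664 = 7591 + 7783 = 15374
End of period: [10230, 5372, 6242, 14966, 5089, 9112, 15374]
After projecting period 4:
Births: 6242 * 0.414 = 2584, 5089 * 0.397 = 2020 ⇒ total 4604
10–19: 10230 * 0.972 = 9944
20–29: 5372 * 0.984 = 5286
30–39: 6242 * 0.96 = 5992
40–49: 14966 * 0.962 = 14397
50–59: 5089 * 0.958 = 4875
60+: 9112 * 0.969 + 15374 * 0.664 = 8830 + 10208 = 19038
End of period: [4604, 9944, 5286, 5992, 14397, 4875, 19038]
Total: 58500 → 64136; change = 5636; percentage change = 9.6%

9.6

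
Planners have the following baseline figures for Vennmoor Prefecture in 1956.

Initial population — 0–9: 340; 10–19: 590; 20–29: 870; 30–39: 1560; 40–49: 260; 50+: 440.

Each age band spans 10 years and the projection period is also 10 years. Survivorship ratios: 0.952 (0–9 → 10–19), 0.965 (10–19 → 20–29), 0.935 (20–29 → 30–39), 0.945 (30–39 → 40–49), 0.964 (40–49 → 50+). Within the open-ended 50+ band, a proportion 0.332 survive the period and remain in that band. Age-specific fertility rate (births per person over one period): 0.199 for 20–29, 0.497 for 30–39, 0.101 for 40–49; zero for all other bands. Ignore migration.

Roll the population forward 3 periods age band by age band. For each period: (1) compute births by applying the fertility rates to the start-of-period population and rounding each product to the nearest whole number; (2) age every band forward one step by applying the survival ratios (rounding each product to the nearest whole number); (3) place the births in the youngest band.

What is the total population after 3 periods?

Period 1.
Births: 870 × 0.199 = 173  |  1560 × 0.497 = 775  |  260 × 0.101 = 26 ⇒ total 974
10–19: 340 × 0.952 = 324
20–29: 590 × 0.965 = 569
30–39: 870 × 0.935 = 813
40–49: 1560 × 0.945 = 1474
50+: 260 × 0.964 + 440 × 0.332 = 251 + 146 = 397
Population now: 0–9=974, 10–19=324, 20–29=569, 30–39=813, 40–49=1474, 50+=397
Period 2.
Births: 569 × 0.199 = 113  |  813 × 0.497 = 404  |  1474 × 0.101 = 149 ⇒ total 666
10–19: 974 × 0.952 = 927
20–29: 324 × 0.965 = 313
30–39: 569 × 0.935 = 532
40–49: 813 × 0.945 = 768
50+: 1474 × 0.964 + 397 × 0.332 = 1421 + 132 = 1553
Population now: 0–9=666, 10–19=927, 20–29=313, 30–39=532, 40–49=768, 50+=1553
Period 3.
Births: 313 × 0.199 = 62  |  532 × 0.497 = 264  |  768 × 0.101 = 78 ⇒ total 404
10–19: 666 × 0.952 = 634
20–29: 927 × 0.965 = 895
30–39: 313 × 0.935 = 293
40–49: 532 × 0.945 = 503
50+: 768 × 0.964 + 1553 × 0.332 = 740 + 516 = 1256
Population now: 0–9=404, 10–19=634, 20–29=895, 30–39=293, 40–49=503, 50+=1256
Total after period 3: 404 + 634 + 895 + 293 + 503 + 1256 = 3985

3985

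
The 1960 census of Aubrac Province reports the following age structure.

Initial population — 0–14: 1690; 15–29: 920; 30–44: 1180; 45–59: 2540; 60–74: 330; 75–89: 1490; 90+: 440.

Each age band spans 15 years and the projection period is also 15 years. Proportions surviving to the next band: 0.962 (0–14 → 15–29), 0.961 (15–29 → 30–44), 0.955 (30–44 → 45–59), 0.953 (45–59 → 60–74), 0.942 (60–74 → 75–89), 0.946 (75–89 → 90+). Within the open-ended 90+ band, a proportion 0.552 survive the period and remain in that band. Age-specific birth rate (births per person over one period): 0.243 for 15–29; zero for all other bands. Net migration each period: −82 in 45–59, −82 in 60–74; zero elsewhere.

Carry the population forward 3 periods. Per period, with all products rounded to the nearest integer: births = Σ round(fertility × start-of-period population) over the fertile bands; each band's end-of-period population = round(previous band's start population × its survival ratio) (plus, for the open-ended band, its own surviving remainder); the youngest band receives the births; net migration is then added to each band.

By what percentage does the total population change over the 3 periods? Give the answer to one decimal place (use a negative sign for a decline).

-26.6

After projecting period 1:
Births: 920 * 0.243 = 224
15–29: 1690 * 0.962 = 1626
30–44: 920 * 0.961 = 884
45–59: 1180 * 0.955 = 1127
60–74: 2540 * 0.953 = 2421
75–89: 330 * 0.942 = 311
90+: 1490 * 0.946 + 440 * 0.552 = 1410 + 243 = 1653
Net migration: 45–59 − 82 → 1045; 60–74 − 82 → 2339
→ [224, 1626, 884, 1045, 2339, 311, 1653]
After projecting period 2:
Births: 1626 * 0.243 = 395
15–29: 224 * 0.962 = 215
30–44: 1626 * 0.961 = 1563
45–59: 884 * 0.955 = 844
60–74: 1045 * 0.953 = 996
75–89: 2339 * 0.942 = 2203
90+: 311 * 0.946 + 1653 * 0.552 = 294 + 912 = 1206
Net migration: 45–59 − 82 → 762; 60–74 − 82 → 914
→ [395, 215, 1563, 762, 914, 2203, 1206]
After projecting period 3:
Births: 215 * 0.243 = 52
15–29: 395 * 0.962 = 380
30–44: 215 * 0.961 = 207
45–59: 1563 * 0.955 = 1493
60–74: 762 * 0.953 = 726
75–89: 914 * 0.942 = 861
90+: 2203 * 0.946 + 1206 * 0.552 = 2084 + 666 = 2750
Net migration: 45–59 − 82 → 1411; 60–74 − 82 → 644
→ [52, 380, 207, 1411, 644, 861, 2750]
Total: 8590 → 6305; change = -2285; percentage change = -26.6%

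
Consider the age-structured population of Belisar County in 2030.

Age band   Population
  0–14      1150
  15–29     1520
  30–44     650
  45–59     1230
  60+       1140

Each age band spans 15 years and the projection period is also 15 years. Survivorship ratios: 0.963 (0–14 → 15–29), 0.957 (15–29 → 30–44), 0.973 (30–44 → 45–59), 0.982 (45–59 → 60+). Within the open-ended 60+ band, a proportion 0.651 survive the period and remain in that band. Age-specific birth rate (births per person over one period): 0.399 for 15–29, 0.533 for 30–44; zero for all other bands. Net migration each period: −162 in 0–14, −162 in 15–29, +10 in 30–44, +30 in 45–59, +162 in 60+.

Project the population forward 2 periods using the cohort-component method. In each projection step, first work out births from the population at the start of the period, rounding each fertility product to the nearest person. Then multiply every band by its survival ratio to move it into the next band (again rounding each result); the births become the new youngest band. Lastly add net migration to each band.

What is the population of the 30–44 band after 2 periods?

— Period 1 —
Births: 1520 × 0.399 = 606, 650 × 0.533 = 346 ⇒ total 952
15–29: 1150 × 0.963 = 1107
30–44: 1520 × 0.957 = 1455
45–59: 650 × 0.973 = 632
60+: 1230 × 0.982 + 1140 × 0.651 = 1208 + 742 = 1950
Net migration: 0–14 − 162 → 790; 15–29 − 162 → 945; 30–44 + 10 → 1465; 45–59 + 30 → 662; 60+ + 162 → 2112
Giving 790 / 945 / 1465 / 662 / 2112.
— Period 2 —
Births: 945 × 0.399 = 377, 1465 × 0.533 = 781 ⇒ total 1158
15–29: 790 × 0.963 = 761
30–44: 945 × 0.957 = 904
45–59: 1465 × 0.973 = 1425
60+: 662 × 0.982 + 2112 × 0.651 = 650 + 1375 = 2025
Net migration: 0–14 − 162 → 996; 15–29 − 162 → 599; 30–44 + 10 → 914; 45–59 + 30 → 1455; 60+ + 162 → 2187
Giving 996 / 599 / 914 / 1455 / 2187.

914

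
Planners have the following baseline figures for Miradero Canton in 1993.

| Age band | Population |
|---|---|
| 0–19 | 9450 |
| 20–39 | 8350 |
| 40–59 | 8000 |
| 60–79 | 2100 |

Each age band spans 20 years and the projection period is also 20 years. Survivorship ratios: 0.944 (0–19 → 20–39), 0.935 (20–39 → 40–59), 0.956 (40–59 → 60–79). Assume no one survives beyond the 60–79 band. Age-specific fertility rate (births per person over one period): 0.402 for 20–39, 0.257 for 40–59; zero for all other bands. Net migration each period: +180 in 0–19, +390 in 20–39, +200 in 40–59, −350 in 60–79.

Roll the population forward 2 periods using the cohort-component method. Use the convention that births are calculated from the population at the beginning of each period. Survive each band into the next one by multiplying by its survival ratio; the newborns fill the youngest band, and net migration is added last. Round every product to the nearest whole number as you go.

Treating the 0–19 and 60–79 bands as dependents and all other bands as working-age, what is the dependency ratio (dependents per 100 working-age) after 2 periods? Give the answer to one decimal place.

After projecting period 1:
Births: 8350 × 0.402 = 3357  |  8000 × 0.257 = 2056 — total 5413
20–39: 9450 × 0.944 = 8921
40–59: 8350 × 0.935 = 7807
60–79: 8000 × 0.956 = 7648
Net migration: 0–19 + 180 → 5593; 20–39 + 390 → 9311; 40–59 + 200 → 8007; 60–79 − 350 → 7298
End of period: [5593, 9311, 8007, 7298]
After projecting period 2:
Births: 9311 × 0.402 = 3743  |  8007 × 0.257 = 2058 — total 5801
20–39: 5593 × 0.944 = 5280
40–59: 9311 × 0.935 = 8706
60–79: 8007 × 0.956 = 7655
Net migration: 0–19 + 180 → 5981; 20–39 + 390 → 5670; 40–59 + 200 → 8906; 60–79 − 350 → 7305
End of period: [5981, 5670, 8906, 7305]
Dependents (band 0–19 + band 60–79) = 5981 + 7305 = 13286; working-age = 14576; ratio = 13286/14576 × 100 = 91.1

91.1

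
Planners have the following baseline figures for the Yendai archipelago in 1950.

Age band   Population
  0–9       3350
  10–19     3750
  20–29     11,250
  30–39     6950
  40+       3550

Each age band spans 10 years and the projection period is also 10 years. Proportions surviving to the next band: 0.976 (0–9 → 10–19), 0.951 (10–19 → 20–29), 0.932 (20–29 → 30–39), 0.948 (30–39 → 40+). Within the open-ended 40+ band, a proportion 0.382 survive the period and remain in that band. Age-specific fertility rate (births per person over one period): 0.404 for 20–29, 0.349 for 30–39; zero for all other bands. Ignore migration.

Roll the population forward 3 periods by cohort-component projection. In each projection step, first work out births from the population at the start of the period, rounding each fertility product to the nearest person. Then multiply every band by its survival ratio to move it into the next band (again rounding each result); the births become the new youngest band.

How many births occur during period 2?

5100

Period 1.
Births: 11250 * 0.404 = 4545, 6950 * 0.349 = 2426 → 6971
10–19: 3350 * 0.976 = 3270
20–29: 3750 * 0.951 = 3566
30–39: 11250 * 0.932 = 10485
40+: 6950 * 0.948 + 3550 * 0.382 = 6589 + 1356 = 7945
→ [6971, 3270, 3566, 10485, 7945]
Period 2.
Births: 3566 * 0.404 = 1441, 10485 * 0.349 = 3659 → 5100
10–19: 6971 * 0.976 = 6804
20–29: 3270 * 0.951 = 3110
30–39: 3566 * 0.932 = 3324
40+: 10485 * 0.948 + 7945 * 0.382 = 9940 + 3035 = 12975
→ [5100, 6804, 3110, 3324, 12975]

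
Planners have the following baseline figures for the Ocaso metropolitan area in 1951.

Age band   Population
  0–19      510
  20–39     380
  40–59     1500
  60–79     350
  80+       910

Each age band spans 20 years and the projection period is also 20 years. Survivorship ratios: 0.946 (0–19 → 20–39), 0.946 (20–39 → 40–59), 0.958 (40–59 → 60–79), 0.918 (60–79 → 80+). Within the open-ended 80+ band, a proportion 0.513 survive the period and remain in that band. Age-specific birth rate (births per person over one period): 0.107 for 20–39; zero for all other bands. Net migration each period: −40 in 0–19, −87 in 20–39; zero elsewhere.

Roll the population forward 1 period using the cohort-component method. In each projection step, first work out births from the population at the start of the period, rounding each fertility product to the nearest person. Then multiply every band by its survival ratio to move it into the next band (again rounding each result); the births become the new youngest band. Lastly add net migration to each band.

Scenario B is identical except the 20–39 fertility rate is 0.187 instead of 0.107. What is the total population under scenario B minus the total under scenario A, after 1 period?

30

Let group 1 be 0–19 through group 5 = 80+.
Period 1:
Births: 380 × 0.107 = 41
Group 2: 510 × 0.946 = 482
Group 3: 380 × 0.946 = 359
Group 4: 1500 × 0.958 = 1437
Group 5: 350 × 0.918 + 910 × 0.513 = 321 + 467 = 788
Net migration: Group 1 − 40 → 1; Group 2 − 87 → 395
End of period: [1, 395, 359, 1437, 788]
Scenario A total after 1 period: 2980
Scenario B projection —
Period 1:
Births: 380 × 0.187 = 71
Group 2: 510 × 0.946 = 482
Group 3: 380 × 0.946 = 359
Group 4: 1500 × 0.958 = 1437
Group 5: 350 × 0.918 + 910 × 0.513 = 321 + 467 = 788
Net migration: Group 1 − 40 → 31; Group 2 − 87 → 395
End of period: [31, 395, 359, 1437, 788]
Scenario B total after 1 period: 3010
Difference B − A = 3010 − 2980 = 30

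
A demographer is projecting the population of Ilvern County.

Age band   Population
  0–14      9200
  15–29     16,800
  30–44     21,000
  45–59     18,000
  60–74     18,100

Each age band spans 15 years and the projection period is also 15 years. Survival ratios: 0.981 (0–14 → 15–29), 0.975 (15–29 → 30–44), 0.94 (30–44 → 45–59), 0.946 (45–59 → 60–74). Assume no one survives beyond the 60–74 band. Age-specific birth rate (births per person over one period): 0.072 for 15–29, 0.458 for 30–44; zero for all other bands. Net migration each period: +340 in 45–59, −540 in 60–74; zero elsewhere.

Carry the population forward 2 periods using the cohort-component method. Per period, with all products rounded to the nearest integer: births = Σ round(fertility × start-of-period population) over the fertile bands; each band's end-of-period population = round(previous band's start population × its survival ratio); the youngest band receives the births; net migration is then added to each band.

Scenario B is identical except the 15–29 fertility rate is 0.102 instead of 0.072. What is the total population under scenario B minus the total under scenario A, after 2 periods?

Period 1.
Births: 16800 × 0.072 = 1210, 21000 × 0.458 = 9618 → 10828
15–29: 9200 × 0.981 = 9025
30–44: 16800 × 0.975 = 16380
45–59: 21000 × 0.94 = 19740
60–74: 18000 × 0.946 = 17028
Net migration: 45–59 + 340 → 20080; 60–74 − 540 → 16488
→ [10828, 9025, 16380, 20080, 16488]
Period 2.
Births: 9025 × 0.072 = 650, 16380 × 0.458 = 7502 → 8152
15–29: 10828 × 0.981 = 10622
30–44: 9025 × 0.975 = 8799
45–59: 16380 × 0.94 = 15397
60–74: 20080 × 0.946 = 18996
Net migration: 45–59 + 340 → 15737; 60–74 − 540 → 18456
→ [8152, 10622, 8799, 15737, 18456]
Scenario A total after 2 periods: 61766
Scenario B projection —
Period 1.
Births: 16800 × 0.102 = 1714, 21000 × 0.458 = 9618 → 11332
15–29: 9200 × 0.981 = 9025
30–44: 16800 × 0.975 = 16380
45–59: 21000 × 0.94 = 19740
60–74: 18000 × 0.946 = 17028
Net migration: 45–59 + 340 → 20080; 60–74 − 540 → 16488
→ [11332, 9025, 16380, 20080, 16488]
Period 2.
Births: 9025 × 0.102 = 921, 16380 × 0.458 = 7502 → 8423
15–29: 11332 × 0.981 = 11117
30–44: 9025 × 0.975 = 8799
45–59: 16380 × 0.94 = 15397
60–74: 20080 × 0.946 = 18996
Net migration: 45–59 + 340 → 15737; 60–74 − 540 → 18456
→ [8423, 11117, 8799, 15737, 18456]
Scenario B total after 2 periods: 62532
Difference B − A = 62532 − 61766 = 766

766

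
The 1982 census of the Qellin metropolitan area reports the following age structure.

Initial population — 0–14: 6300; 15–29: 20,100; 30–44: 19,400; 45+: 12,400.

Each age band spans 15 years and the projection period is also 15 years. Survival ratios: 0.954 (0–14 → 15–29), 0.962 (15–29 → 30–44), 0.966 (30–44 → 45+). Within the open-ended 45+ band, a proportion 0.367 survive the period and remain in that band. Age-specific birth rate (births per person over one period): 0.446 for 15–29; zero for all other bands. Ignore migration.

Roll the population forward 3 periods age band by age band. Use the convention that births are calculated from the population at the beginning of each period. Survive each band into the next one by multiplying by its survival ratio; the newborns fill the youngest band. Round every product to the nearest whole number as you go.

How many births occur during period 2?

2680

(Groups numbered youngest = 1 to oldest = 4.)
— Period 1 —
Births: 20100 × 0.446 = 8965
Group 2: 6300 × 0.954 = 6010
Group 3: 20100 × 0.962 = 19336
Group 4: 19400 × 0.966 + 12400 × 0.367 = 18740 + 4551 = 23291
→ [8965, 6010, 19336, 23291]
— Period 2 —
Births: 6010 × 0.446 = 2680
Group 2: 8965 × 0.954 = 8553
Group 3: 6010 × 0.962 = 5782
Group 4: 19336 × 0.966 + 23291 × 0.367 = 18679 + 8548 = 27227
→ [2680, 8553, 5782, 27227]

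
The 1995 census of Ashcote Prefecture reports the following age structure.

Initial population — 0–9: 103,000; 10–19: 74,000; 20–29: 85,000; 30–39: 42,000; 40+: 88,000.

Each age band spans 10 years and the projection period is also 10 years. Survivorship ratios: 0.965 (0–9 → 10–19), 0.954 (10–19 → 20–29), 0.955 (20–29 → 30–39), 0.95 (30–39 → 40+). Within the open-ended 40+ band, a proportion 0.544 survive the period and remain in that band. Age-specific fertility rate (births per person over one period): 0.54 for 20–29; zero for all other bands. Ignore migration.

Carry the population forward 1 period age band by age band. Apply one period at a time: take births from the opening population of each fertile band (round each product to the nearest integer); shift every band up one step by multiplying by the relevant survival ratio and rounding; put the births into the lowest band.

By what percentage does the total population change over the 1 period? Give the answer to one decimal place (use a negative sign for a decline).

-1.8

[period 1]
Births: 85000 * 0.54 = 45900
10–19: 103000 * 0.965 = 99395
20–29: 74000 * 0.954 = 70596
30–39: 85000 * 0.955 = 81175
40+: 42000 * 0.95 + 88000 * 0.544 = 39900 + 47872 = 87772
→ [45900, 99395, 70596, 81175, 87772]
Total: 392000 → 384838; change = -7162; percentage change = -1.8%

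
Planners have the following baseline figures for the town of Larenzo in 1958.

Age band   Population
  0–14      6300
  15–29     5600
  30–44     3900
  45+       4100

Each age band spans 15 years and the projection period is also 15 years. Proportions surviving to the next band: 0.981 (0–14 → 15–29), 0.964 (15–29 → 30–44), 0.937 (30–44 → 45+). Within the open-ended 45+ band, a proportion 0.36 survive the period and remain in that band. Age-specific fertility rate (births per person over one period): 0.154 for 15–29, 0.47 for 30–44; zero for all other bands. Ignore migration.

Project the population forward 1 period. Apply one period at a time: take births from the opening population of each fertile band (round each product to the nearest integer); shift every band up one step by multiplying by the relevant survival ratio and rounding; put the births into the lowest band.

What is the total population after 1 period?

19403

Period 1:
Births: 5600 × 0.154 = 862 ; 3900 × 0.47 = 1833 — total 2695
15–29: 6300 × 0.981 = 6180
30–44: 5600 × 0.964 = 5398
45+: 3900 × 0.937 + 4100 × 0.36 = 3654 + 1476 = 5130
End of period: [2695, 6180, 5398, 5130]
Total after period 1: 2695 + 6180 + 5398 + 5130 = 19403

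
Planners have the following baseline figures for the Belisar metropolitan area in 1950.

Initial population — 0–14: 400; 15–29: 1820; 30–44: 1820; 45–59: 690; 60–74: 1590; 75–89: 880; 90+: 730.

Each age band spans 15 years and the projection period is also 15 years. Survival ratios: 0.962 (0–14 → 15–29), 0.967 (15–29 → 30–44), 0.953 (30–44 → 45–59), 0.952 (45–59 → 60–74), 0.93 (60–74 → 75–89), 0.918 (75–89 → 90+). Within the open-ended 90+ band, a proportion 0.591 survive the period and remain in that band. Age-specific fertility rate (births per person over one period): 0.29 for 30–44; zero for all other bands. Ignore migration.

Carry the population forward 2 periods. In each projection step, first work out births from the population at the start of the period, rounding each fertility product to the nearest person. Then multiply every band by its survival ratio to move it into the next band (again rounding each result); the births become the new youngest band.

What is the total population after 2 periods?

7419

Let band 1 be 0–14 through band 7 = 90+.
Period 1:
Births: 1820 × 0.29 = 528
Band 2: 400 × 0.962 = 385
Band 3: 1820 × 0.967 = 1760
Band 4: 1820 × 0.953 = 1734
Band 5: 690 × 0.952 = 657
Band 6: 1590 × 0.93 = 1479
Band 7: 880 × 0.918 + 730 × 0.591 = 808 + 431 = 1239
→ [528, 385, 1760, 1734, 657, 1479, 1239]
Period 2:
Births: 1760 × 0.29 = 510
Band 2: 528 × 0.962 = 508
Band 3: 385 × 0.967 = 372
Band 4: 1760 × 0.953 = 1677
Band 5: 1734 × 0.952 = 1651
Band 6: 657 × 0.93 = 611
Band 7: 1479 × 0.918 + 1239 × 0.591 = 1358 + 732 = 2090
→ [510, 508, 372, 1677, 1651, 611, 2090]
Total after period 2: 510 + 508 + 372 + 1677 + 1651 + 611 + 2090 = 7419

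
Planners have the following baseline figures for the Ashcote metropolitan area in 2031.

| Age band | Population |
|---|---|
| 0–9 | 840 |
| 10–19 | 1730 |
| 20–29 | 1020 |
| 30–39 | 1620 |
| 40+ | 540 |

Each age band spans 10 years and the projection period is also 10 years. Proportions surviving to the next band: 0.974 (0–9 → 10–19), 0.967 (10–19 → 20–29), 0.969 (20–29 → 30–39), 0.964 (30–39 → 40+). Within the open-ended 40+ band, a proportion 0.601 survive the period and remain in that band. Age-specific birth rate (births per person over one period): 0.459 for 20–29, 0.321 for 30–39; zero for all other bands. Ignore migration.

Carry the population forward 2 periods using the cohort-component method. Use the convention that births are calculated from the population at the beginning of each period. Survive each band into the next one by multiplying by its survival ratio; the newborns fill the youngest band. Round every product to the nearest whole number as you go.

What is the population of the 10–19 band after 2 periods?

Call the groups 1 to 5, youngest first.
After projecting period 1:
Births: 1020 × 0.459 = 468  |  1620 × 0.321 = 520 → total 988
Group 2: 840 × 0.974 = 818
Group 3: 1730 × 0.967 = 1673
Group 4: 1020 × 0.969 = 988
Group 5: 1620 × 0.964 + 540 × 0.601 = 1562 + 325 = 1887
End of period: [988, 818, 1673, 988, 1887]
After projecting period 2:
Births: 1673 × 0.459 = 768  |  988 × 0.321 = 317 → total 1085
Group 2: 988 × 0.974 = 962
Group 3: 818 × 0.967 = 791
Group 4: 1673 × 0.969 = 1621
Group 5: 988 × 0.964 + 1887 × 0.601 = 952 + 1134 = 2086
End of period: [1085, 962, 791, 1621, 2086]

962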